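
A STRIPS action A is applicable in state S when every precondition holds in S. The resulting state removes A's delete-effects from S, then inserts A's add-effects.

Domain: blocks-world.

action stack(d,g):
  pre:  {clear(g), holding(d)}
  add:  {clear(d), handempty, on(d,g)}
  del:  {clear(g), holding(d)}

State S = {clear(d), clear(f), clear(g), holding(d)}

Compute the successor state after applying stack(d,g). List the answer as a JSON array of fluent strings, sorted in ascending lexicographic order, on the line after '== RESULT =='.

Progress:
  pre ⊆ S: {clear(g), holding(d)} ⊆ S  — applicable
  S \ del = {clear(d), clear(f)}
  ∪ add   = {clear(d), clear(f), handempty, on(d,g)}

== RESULT ==
["clear(d)", "clear(f)", "handempty", "on(d,g)"]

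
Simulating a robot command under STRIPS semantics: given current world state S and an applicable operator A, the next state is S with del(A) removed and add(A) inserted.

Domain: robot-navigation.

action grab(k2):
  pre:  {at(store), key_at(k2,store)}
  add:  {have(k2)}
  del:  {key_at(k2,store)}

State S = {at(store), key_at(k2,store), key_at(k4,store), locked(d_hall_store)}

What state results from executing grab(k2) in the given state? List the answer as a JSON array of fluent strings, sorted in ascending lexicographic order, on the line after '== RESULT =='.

Compute (S \ del) ∪ add:
  pre ⊆ S: {at(store), key_at(k2,store)} ⊆ S  — applicable
  S \ del = {at(store), key_at(k4,store), locked(d_hall_store)}
  ∪ add   = {at(store), have(k2), key_at(k4,store), locked(d_hall_store)}

== RESULT ==
["at(store)", "have(k2)", "key_at(k4,store)", "locked(d_hall_store)"]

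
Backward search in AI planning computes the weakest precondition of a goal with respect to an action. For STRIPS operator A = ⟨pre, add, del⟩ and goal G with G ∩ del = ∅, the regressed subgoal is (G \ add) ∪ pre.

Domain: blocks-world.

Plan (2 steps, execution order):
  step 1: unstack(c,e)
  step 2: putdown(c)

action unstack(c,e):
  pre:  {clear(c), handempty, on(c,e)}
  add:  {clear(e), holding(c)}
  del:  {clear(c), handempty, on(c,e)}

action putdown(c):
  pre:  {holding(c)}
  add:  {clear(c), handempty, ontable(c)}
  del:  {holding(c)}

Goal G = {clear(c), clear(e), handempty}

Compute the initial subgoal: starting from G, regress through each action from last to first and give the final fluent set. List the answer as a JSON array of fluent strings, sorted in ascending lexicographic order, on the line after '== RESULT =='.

Regress step by step:
  through step 2 (putdown(c)): drop {clear(c), handempty}, keep {clear(e)}, require {holding(c)}
    → {clear(e), holding(c)}
  through step 1 (unstack(c,e)): drop {clear(e), holding(c)}, keep {}, require {clear(c), handempty, on(c,e)}
    → {clear(c), handempty, on(c,e)}

== RESULT ==
["clear(c)", "handempty", "on(c,e)"]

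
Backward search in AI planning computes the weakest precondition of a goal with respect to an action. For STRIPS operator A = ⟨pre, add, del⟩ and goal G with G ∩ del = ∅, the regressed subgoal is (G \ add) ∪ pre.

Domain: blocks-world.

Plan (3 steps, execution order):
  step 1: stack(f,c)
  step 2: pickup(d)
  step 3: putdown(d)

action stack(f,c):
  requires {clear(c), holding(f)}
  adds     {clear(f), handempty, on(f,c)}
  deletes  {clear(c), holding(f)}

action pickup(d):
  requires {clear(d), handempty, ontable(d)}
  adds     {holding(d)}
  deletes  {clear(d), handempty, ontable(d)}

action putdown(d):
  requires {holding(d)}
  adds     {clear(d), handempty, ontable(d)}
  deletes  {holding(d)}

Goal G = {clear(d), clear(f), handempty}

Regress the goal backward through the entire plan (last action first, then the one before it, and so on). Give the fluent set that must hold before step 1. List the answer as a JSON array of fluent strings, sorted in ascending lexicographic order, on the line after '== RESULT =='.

Work backward from the goal:
  through step 3 (putdown(d)): drop {clear(d), handempty}, keep {clear(f)}, require {holding(d)}
    → {clear(f), holding(d)}
  through step 2 (pickup(d)): drop {holding(d)}, keep {clear(f)}, require {clear(d), handempty, ontable(d)}
    → {clear(d), clear(f), handempty, ontable(d)}
  through step 1 (stack(f,c)): drop {clear(f), handempty}, keep {clear(d), ontable(d)}, require {clear(c), holding(f)}
    → {clear(c), clear(d), holding(f), ontable(d)}

== RESULT ==
["clear(c)", "clear(d)", "holding(f)", "ontable(d)"]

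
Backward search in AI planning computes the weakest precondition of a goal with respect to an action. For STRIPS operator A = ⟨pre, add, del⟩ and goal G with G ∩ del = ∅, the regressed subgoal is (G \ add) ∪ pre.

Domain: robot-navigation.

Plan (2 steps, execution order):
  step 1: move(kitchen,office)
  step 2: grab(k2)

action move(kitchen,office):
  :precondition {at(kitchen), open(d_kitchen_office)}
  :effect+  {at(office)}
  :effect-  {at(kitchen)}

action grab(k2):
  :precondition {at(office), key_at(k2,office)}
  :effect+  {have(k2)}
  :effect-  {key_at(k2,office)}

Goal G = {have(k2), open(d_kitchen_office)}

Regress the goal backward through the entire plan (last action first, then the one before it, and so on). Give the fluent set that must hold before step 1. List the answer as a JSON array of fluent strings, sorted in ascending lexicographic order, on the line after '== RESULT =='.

Regress step by step:
  through step 2 (grab(k2)): drop {have(k2)}, keep {open(d_kitchen_office)}, require {at(office), key_at(k2,office)}
    → {at(office), key_at(k2,office), open(d_kitchen_office)}
  through step 1 (move(kitchen,office)): drop {at(office)}, keep {key_at(k2,office), open(d_kitchen_office)}, require {at(kitchen), open(d_kitchen_office)}
    → {at(kitchen), key_at(k2,office), open(d_kitchen_office)}

== RESULT ==
["at(kitchen)", "key_at(k2,office)", "open(d_kitchen_office)"]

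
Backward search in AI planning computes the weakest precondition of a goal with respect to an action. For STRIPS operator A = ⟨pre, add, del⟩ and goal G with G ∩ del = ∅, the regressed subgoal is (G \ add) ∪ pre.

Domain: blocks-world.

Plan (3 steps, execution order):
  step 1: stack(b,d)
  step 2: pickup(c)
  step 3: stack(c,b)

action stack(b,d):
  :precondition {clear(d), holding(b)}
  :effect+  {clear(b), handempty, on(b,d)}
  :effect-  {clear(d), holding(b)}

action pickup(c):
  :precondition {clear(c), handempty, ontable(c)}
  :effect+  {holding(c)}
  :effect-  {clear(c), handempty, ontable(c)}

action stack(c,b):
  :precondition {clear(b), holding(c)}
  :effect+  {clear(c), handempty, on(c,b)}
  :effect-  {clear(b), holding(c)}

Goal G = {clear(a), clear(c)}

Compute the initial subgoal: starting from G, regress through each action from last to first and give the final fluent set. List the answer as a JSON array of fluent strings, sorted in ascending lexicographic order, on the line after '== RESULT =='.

Regress step by step:
  through step 3 (stack(c,b)): drop {clear(c)}, keep {clear(a)}, require {clear(b), holding(c)}
    → {clear(a), clear(b), holding(c)}
  through step 2 (pickup(c)): drop {holding(c)}, keep {clear(a), clear(b)}, require {clear(c), handempty, ontable(c)}
    → {clear(a), clear(b), clear(c), handempty, ontable(c)}
  through step 1 (stack(b,d)): drop {clear(b), handempty}, keep {clear(a), clear(c), ontable(c)}, require {clear(d), holding(b)}
    → {clear(a), clear(c), clear(d), holding(b), ontable(c)}

== RESULT ==
["clear(a)", "clear(c)", "clear(d)", "holding(b)", "ontable(c)"]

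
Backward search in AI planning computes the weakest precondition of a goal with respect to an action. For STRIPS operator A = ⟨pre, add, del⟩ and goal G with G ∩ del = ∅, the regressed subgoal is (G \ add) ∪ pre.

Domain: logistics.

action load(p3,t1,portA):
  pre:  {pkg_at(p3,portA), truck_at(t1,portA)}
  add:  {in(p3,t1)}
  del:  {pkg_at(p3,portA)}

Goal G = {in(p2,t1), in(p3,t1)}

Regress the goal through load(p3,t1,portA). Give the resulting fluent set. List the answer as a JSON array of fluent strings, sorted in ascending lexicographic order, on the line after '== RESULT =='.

Regress:
  G ∩ del = {}  (empty — regression defined)
  G \ add = {in(p2,t1), in(p3,t1)} \ {in(p3,t1)} = {in(p2,t1)}
  ∪ pre   = {in(p2,t1)} ∪ {pkg_at(p3,portA), truck_at(t1,portA)}
          = {in(p2,t1), pkg_at(p3,portA), truck_at(t1,portA)}

== RESULT ==
["in(p2,t1)", "pkg_at(p3,portA)", "truck_at(t1,portA)"]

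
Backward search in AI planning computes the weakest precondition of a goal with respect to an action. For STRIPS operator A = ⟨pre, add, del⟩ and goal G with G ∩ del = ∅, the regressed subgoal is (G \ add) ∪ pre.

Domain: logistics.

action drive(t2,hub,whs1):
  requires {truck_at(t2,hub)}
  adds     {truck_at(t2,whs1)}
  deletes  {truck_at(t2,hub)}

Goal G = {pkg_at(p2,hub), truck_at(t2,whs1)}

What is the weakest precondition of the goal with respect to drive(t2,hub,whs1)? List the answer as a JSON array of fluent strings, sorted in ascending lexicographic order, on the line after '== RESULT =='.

Compute (G \ add) ∪ pre:
  G ∩ del = {}  (empty — regression defined)
  G \ add = {pkg_at(p2,hub), truck_at(t2,whs1)} \ {truck_at(t2,whs1)} = {pkg_at(p2,hub)}
  ∪ pre   = {pkg_at(p2,hub)} ∪ {truck_at(t2,hub)}
          = {pkg_at(p2,hub), truck_at(t2,hub)}

== RESULT ==
["pkg_at(p2,hub)", "truck_at(t2,hub)"]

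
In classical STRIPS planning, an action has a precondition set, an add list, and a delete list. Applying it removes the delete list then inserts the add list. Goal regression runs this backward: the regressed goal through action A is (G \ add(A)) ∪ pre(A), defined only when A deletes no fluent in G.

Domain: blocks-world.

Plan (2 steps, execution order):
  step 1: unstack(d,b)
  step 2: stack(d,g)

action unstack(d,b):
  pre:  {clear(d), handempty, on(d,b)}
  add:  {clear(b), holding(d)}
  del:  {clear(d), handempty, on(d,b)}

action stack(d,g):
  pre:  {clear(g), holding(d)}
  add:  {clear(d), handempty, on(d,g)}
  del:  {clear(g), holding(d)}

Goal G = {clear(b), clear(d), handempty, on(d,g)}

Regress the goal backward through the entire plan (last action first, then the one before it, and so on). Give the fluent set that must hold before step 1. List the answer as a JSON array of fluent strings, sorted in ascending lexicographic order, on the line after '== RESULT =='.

Regress step by step:
  through step 2 (stack(d,g)): drop {clear(d), handempty, on(d,g)}, keep {clear(b)}, require {clear(g), holding(d)}
    → {clear(b), clear(g), holding(d)}
  through step 1 (unstack(d,b)): drop {clear(b), holding(d)}, keep {clear(g)}, require {clear(d), handempty, on(d,b)}
    → {clear(d), clear(g), handempty, on(d,b)}

== RESULT ==
["clear(d)", "clear(g)", "handempty", "on(d,b)"]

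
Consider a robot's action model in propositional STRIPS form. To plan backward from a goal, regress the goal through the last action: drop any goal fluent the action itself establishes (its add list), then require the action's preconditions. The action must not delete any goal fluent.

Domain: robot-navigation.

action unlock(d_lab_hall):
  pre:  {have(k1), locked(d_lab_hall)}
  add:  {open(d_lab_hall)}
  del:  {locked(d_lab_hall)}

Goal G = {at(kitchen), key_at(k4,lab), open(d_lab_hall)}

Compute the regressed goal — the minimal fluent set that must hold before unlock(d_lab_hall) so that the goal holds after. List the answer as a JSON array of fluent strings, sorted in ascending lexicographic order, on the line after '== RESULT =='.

Compute (G \ add) ∪ pre:
  G ∩ del = {}  (empty — regression defined)
  G \ add = {at(kitchen), key_at(k4,lab), open(d_lab_hall)} \ {open(d_lab_hall)} = {at(kitchen), key_at(k4,lab)}
  ∪ pre   = {at(kitchen), key_at(k4,lab)} ∪ {have(k1), locked(d_lab_hall)}
          = {at(kitchen), have(k1), key_at(k4,lab), locked(d_lab_hall)}

== RESULT ==
["at(kitchen)", "have(k1)", "key_at(k4,lab)", "locked(d_lab_hall)"]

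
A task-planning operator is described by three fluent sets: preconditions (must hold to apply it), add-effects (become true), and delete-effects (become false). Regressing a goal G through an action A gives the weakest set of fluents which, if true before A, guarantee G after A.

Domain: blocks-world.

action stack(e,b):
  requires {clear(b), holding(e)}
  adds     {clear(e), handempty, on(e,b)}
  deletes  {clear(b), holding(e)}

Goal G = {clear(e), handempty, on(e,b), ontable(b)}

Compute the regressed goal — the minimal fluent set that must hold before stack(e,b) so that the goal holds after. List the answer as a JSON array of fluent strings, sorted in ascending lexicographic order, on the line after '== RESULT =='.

Compute (G \ add) ∪ pre:
  G ∩ del = {}  (empty — regression defined)
  G \ add = {clear(e), handempty, on(e,b), ontable(b)} \ {clear(e), handempty, on(e,b)} = {ontable(b)}
  ∪ pre   = {ontable(b)} ∪ {clear(b), holding(e)}
          = {clear(b), holding(e), ontable(b)}

== RESULT ==
["clear(b)", "holding(e)", "ontable(b)"]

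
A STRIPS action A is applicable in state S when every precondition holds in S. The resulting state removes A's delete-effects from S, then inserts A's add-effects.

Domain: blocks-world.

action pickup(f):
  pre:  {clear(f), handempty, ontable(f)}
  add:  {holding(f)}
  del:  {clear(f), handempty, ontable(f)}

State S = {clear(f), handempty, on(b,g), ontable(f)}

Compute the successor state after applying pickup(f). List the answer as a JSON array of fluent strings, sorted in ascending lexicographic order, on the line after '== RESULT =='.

Progress:
  pre ⊆ S: {clear(f), handempty, ontable(f)} ⊆ S  — applicable
  S \ del = {on(b,g)}
  ∪ add   = {holding(f), on(b,g)}

== RESULT ==
["holding(f)", "on(b,g)"]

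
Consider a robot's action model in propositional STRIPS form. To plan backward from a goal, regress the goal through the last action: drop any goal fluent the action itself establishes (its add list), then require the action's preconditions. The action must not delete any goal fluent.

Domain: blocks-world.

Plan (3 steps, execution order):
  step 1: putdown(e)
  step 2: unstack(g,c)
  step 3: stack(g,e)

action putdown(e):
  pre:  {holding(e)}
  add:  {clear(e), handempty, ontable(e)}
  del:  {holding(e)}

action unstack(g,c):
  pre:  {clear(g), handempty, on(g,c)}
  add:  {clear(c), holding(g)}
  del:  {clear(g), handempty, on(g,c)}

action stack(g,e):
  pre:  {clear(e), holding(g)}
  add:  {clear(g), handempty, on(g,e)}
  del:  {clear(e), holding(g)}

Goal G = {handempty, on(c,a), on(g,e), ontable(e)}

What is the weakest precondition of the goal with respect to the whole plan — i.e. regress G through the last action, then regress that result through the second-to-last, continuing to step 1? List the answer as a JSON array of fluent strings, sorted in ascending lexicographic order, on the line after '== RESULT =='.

Regress step by step:
  through step 3 (stack(g,e)): drop {handempty, on(g,e)}, keep {on(c,a), ontable(e)}, require {clear(e), holding(g)}
    → {clear(e), holding(g), on(c,a), ontable(e)}
  through step 2 (unstack(g,c)): drop {holding(g)}, keep {clear(e), on(c,a), ontable(e)}, require {clear(g), handempty, on(g,c)}
    → {clear(e), clear(g), handempty, on(c,a), on(g,c), ontable(e)}
  through step 1 (putdown(e)): drop {clear(e), handempty, ontable(e)}, keep {clear(g), on(c,a), on(g,c)}, require {holding(e)}
    → {clear(g), holding(e), on(c,a), on(g,c)}

== RESULT ==
["clear(g)", "holding(e)", "on(c,a)", "on(g,c)"]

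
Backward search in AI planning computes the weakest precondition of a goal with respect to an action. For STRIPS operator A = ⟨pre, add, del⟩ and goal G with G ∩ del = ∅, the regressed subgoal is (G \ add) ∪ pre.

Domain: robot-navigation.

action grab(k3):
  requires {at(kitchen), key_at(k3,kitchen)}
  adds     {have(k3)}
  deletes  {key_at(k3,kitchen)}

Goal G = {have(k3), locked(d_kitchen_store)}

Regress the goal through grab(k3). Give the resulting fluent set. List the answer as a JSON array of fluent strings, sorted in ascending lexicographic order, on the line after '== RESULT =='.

Regress:
  G ∩ del = {}  (empty — regression defined)
  G \ add = {have(k3), locked(d_kitchen_store)} \ {have(k3)} = {locked(d_kitchen_store)}
  ∪ pre   = {locked(d_kitchen_store)} ∪ {at(kitchen), key_at(k3,kitchen)}
          = {at(kitchen), key_at(k3,kitchen), locked(d_kitchen_store)}

== RESULT ==
["at(kitchen)", "key_at(k3,kitchen)", "locked(d_kitchen_store)"]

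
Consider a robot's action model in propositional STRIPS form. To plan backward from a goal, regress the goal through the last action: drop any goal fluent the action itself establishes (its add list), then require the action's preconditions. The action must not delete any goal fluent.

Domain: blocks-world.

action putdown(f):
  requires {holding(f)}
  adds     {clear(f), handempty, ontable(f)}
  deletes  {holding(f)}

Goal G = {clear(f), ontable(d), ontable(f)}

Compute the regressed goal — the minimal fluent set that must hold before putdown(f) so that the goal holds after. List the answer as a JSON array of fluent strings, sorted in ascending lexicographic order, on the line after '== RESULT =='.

Regress:
  G ∩ del = {}  (empty — regression defined)
  G \ add = {clear(f), ontable(d), ontable(f)} \ {clear(f), handempty, ontable(f)} = {ontable(d)}
  ∪ pre   = {ontable(d)} ∪ {holding(f)}
          = {holding(f), ontable(d)}

== RESULT ==
["holding(f)", "ontable(d)"]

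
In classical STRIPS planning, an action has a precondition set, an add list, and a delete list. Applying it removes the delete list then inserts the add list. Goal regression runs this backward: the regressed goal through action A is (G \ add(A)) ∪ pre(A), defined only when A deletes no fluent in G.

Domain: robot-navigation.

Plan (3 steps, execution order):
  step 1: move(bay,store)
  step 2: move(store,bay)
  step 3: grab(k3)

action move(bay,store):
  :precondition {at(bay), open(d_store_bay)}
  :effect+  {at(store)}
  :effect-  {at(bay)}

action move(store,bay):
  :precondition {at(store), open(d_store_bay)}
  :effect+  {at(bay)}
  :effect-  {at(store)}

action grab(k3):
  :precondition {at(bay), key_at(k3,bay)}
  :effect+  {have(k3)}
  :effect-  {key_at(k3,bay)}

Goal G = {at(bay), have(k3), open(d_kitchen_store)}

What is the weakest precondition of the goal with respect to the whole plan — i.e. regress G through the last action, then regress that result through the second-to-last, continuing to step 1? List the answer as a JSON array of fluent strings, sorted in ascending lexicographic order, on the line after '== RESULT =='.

Regress step by step:
  through step 3 (grab(k3)): drop {have(k3)}, keep {at(bay), open(d_kitchen_store)}, require {at(bay), key_at(k3,bay)}
    → {at(bay), key_at(k3,bay), open(d_kitchen_store)}
  through step 2 (move(store,bay)): drop {at(bay)}, keep {key_at(k3,bay), open(d_kitchen_store)}, require {at(store), open(d_store_bay)}
    → {at(store), key_at(k3,bay), open(d_kitchen_store), open(d_store_bay)}
  through step 1 (move(bay,store)): drop {at(store)}, keep {key_at(k3,bay), open(d_kitchen_store), open(d_store_bay)}, require {at(bay), open(d_store_bay)}
    → {at(bay), key_at(k3,bay), open(d_kitchen_store), open(d_store_bay)}

== RESULT ==
["at(bay)", "key_at(k3,bay)", "open(d_kitchen_store)", "open(d_store_bay)"]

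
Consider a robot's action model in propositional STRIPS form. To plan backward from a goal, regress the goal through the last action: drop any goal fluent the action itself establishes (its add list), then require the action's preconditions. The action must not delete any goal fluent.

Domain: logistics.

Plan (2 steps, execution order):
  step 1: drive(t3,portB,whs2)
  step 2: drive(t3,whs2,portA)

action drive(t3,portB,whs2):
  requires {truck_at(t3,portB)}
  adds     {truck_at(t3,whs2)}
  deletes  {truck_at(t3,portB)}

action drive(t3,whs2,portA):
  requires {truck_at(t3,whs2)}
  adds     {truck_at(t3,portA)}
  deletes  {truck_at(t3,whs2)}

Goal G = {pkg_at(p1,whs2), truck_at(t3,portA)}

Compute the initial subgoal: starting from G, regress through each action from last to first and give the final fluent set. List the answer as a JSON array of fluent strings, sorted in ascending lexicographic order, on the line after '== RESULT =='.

Work backward from the goal:
  through step 2 (drive(t3,whs2,portA)): drop {truck_at(t3,portA)}, keep {pkg_at(p1,whs2)}, require {truck_at(t3,whs2)}
    → {pkg_at(p1,whs2), truck_at(t3,whs2)}
  through step 1 (drive(t3,portB,whs2)): drop {truck_at(t3,whs2)}, keep {pkg_at(p1,whs2)}, require {truck_at(t3,portB)}
    → {pkg_at(p1,whs2), truck_at(t3,portB)}

== RESULT ==
["pkg_at(p1,whs2)", "truck_at(t3,portB)"]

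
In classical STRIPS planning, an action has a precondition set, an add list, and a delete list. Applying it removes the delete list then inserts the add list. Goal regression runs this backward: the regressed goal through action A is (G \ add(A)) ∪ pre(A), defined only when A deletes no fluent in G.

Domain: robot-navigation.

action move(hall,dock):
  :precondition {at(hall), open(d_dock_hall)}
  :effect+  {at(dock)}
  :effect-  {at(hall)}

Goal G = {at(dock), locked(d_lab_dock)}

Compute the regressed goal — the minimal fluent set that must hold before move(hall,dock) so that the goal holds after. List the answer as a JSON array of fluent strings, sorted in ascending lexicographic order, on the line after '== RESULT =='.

Compute (G \ add) ∪ pre:
  G ∩ del = {}  (empty — regression defined)
  G \ add = {at(dock), locked(d_lab_dock)} \ {at(dock)} = {locked(d_lab_dock)}
  ∪ pre   = {locked(d_lab_dock)} ∪ {at(hall), open(d_dock_hall)}
          = {at(hall), locked(d_lab_dock), open(d_dock_hall)}

== RESULT ==
["at(hall)", "locked(d_lab_dock)", "open(d_dock_hall)"]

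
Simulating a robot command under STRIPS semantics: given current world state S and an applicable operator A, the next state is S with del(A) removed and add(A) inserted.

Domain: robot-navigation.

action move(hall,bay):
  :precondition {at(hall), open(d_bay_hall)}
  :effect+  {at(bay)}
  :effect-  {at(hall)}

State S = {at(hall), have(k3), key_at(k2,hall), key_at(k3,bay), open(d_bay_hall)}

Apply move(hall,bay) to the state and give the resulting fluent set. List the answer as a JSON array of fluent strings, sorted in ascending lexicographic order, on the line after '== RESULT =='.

Compute (S \ del) ∪ add:
  pre ⊆ S: {at(hall), open(d_bay_hall)} ⊆ S  — applicable
  S \ del = {have(k3), key_at(k2,hall), key_at(k3,bay), open(d_bay_hall)}
  ∪ add   = {at(bay), have(k3), key_at(k2,hall), key_at(k3,bay), open(d_bay_hall)}

== RESULT ==
["at(bay)", "have(k3)", "key_at(k2,hall)", "key_at(k3,bay)", "open(d_bay_hall)"]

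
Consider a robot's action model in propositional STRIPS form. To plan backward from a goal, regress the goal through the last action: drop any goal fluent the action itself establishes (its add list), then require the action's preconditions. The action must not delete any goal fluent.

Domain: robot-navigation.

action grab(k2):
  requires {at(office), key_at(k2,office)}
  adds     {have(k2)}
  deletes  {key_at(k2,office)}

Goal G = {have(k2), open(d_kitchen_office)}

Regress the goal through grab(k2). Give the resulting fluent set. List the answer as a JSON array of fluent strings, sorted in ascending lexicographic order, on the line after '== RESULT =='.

Regress:
  G ∩ del = {}  (empty — regression defined)
  G \ add = {have(k2), open(d_kitchen_office)} \ {have(k2)} = {open(d_kitchen_office)}
  ∪ pre   = {open(d_kitchen_office)} ∪ {at(office), key_at(k2,office)}
          = {at(office), key_at(k2,office), open(d_kitchen_office)}

== RESULT ==
["at(office)", "key_at(k2,office)", "open(d_kitchen_office)"]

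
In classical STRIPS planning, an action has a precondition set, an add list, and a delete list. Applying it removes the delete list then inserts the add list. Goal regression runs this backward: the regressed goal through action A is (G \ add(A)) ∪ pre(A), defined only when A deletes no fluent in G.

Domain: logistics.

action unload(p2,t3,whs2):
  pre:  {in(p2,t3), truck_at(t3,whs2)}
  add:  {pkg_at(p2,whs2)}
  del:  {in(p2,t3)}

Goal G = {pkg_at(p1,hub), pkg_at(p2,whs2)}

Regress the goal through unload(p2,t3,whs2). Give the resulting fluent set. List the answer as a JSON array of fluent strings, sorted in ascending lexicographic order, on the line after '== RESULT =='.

Compute (G \ add) ∪ pre:
  G ∩ del = {}  (empty — regression defined)
  G \ add = {pkg_at(p1,hub), pkg_at(p2,whs2)} \ {pkg_at(p2,whs2)} = {pkg_at(p1,hub)}
  ∪ pre   = {pkg_at(p1,hub)} ∪ {in(p2,t3), truck_at(t3,whs2)}
          = {in(p2,t3), pkg_at(p1,hub), truck_at(t3,whs2)}

== RESULT ==
["in(p2,t3)", "pkg_at(p1,hub)", "truck_at(t3,whs2)"]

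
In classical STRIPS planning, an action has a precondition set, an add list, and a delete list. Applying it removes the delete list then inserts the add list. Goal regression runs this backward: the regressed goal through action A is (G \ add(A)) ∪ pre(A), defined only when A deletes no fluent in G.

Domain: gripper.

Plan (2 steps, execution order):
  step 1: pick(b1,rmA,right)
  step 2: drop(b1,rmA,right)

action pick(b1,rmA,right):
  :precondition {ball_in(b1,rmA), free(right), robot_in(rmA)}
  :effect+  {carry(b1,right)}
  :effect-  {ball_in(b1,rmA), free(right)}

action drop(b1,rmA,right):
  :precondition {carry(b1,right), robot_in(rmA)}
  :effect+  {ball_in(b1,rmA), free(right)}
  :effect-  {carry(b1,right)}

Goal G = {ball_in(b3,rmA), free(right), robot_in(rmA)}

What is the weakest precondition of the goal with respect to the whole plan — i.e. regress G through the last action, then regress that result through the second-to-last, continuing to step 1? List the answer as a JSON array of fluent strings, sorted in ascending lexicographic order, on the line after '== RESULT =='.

Work backward from the goal:
  through step 2 (drop(b1,rmA,right)): drop {free(right)}, keep {ball_in(b3,rmA), robot_in(rmA)}, require {carry(b1,right), robot_in(rmA)}
    → {ball_in(b3,rmA), carry(b1,right), robot_in(rmA)}
  through step 1 (pick(b1,rmA,right)): drop {carry(b1,right)}, keep {ball_in(b3,rmA), robot_in(rmA)}, require {ball_in(b1,rmA), free(right), robot_in(rmA)}
    → {ball_in(b1,rmA), ball_in(b3,rmA), free(right), robot_in(rmA)}

== RESULT ==
["ball_in(b1,rmA)", "ball_in(b3,rmA)", "free(right)", "robot_in(rmA)"]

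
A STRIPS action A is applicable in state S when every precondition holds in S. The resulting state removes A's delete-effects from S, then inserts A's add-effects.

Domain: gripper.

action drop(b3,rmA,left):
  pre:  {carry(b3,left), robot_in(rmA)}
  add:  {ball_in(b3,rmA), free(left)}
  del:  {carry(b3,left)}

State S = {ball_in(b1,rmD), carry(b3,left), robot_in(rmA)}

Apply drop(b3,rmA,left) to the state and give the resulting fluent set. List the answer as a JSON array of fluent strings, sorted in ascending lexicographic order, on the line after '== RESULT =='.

Compute (S \ del) ∪ add:
  pre ⊆ S: {carry(b3,left), robot_in(rmA)} ⊆ S  — applicable
  S \ del = {ball_in(b1,rmD), robot_in(rmA)}
  ∪ add   = {ball_in(b1,rmD), ball_in(b3,rmA), free(left), robot_in(rmA)}

== RESULT ==
["ball_in(b1,rmD)", "ball_in(b3,rmA)", "free(left)", "robot_in(rmA)"]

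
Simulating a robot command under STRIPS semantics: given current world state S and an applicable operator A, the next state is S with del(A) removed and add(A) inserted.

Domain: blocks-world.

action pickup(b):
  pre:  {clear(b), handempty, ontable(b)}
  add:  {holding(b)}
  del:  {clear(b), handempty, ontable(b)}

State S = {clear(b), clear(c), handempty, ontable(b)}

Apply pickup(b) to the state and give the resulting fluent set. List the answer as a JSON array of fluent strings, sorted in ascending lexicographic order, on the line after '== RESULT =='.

Compute (S \ del) ∪ add:
  pre ⊆ S: {clear(b), handempty, ontable(b)} ⊆ S  — applicable
  S \ del = {clear(c)}
  ∪ add   = {clear(c), holding(b)}

== RESULT ==
["clear(c)", "holding(b)"]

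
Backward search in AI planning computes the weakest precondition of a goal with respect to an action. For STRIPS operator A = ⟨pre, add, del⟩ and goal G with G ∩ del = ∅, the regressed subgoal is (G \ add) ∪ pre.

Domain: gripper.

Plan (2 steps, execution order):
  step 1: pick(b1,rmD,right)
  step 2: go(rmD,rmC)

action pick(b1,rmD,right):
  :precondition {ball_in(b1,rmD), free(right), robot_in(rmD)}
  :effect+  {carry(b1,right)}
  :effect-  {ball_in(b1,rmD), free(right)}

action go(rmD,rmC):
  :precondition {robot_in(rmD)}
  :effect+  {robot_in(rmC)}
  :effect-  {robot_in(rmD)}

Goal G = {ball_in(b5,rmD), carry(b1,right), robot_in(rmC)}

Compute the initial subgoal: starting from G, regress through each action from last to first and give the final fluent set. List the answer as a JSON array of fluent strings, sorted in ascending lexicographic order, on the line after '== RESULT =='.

Regress step by step:
  through step 2 (go(rmD,rmC)): drop {robot_in(rmC)}, keep {ball_in(b5,rmD), carry(b1,right)}, require {robot_in(rmD)}
    → {ball_in(b5,rmD), carry(b1,right), robot_in(rmD)}
  through step 1 (pick(b1,rmD,right)): drop {carry(b1,right)}, keep {ball_in(b5,rmD), robot_in(rmD)}, require {ball_in(b1,rmD), free(right), robot_in(rmD)}
    → {ball_in(b1,rmD), ball_in(b5,rmD), free(right), robot_in(rmD)}

== RESULT ==
["ball_in(b1,rmD)", "ball_in(b5,rmD)", "free(right)", "robot_in(rmD)"]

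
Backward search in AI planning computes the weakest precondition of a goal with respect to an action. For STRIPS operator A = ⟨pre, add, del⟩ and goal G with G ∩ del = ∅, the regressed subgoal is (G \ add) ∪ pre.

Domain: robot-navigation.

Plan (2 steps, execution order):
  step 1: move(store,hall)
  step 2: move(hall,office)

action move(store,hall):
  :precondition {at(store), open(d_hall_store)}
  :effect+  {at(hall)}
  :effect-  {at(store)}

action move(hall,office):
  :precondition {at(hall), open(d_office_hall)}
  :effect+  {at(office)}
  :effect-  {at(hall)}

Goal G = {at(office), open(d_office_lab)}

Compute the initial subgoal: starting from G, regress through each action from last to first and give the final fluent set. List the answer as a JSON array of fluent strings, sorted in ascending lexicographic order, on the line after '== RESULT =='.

Work backward from the goal:
  through step 2 (move(hall,office)): drop {at(office)}, keep {open(d_office_lab)}, require {at(hall), open(d_office_hall)}
    → {at(hall), open(d_office_hall), open(d_office_lab)}
  through step 1 (move(store,hall)): drop {at(hall)}, keep {open(d_office_hall), open(d_office_lab)}, require {at(store), open(d_hall_store)}
    → {at(store), open(d_hall_store), open(d_office_hall), open(d_office_lab)}

== RESULT ==
["at(store)", "open(d_hall_store)", "open(d_office_hall)", "open(d_office_lab)"]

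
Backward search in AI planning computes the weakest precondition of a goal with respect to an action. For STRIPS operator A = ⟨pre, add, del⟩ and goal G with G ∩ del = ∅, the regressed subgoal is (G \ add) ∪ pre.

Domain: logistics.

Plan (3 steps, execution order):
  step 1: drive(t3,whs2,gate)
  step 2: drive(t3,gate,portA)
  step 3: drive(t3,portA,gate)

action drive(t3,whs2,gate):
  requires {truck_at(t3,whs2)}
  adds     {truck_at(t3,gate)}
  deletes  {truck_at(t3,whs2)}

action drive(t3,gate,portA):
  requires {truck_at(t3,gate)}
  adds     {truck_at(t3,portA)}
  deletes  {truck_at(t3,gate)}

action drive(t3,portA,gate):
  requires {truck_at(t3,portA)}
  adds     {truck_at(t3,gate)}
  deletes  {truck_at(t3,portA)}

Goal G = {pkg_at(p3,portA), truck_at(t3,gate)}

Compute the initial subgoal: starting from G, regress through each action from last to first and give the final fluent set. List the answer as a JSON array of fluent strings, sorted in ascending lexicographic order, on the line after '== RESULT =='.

Regress step by step:
  through step 3 (drive(t3,portA,gate)): drop {truck_at(t3,gate)}, keep {pkg_at(p3,portA)}, require {truck_at(t3,portA)}
    → {pkg_at(p3,portA), truck_at(t3,portA)}
  through step 2 (drive(t3,gate,portA)): drop {truck_at(t3,portA)}, keep {pkg_at(p3,portA)}, require {truck_at(t3,gate)}
    → {pkg_at(p3,portA), truck_at(t3,gate)}
  through step 1 (drive(t3,whs2,gate)): drop {truck_at(t3,gate)}, keep {pkg_at(p3,portA)}, require {truck_at(t3,whs2)}
    → {pkg_at(p3,portA), truck_at(t3,whs2)}

== RESULT ==
["pkg_at(p3,portA)", "truck_at(t3,whs2)"]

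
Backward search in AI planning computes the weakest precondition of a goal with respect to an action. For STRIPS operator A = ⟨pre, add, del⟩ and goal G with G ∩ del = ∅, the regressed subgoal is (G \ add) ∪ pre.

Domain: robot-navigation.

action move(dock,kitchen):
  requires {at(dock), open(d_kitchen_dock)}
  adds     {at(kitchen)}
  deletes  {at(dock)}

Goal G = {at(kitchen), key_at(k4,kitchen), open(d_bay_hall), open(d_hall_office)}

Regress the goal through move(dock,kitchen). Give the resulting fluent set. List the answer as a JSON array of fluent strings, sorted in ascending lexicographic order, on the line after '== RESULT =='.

Regress:
  G ∩ del = {}  (empty — regression defined)
  G \ add = {at(kitchen), key_at(k4,kitchen), open(d_bay_hall), open(d_hall_office)} \ {at(kitchen)} = {key_at(k4,kitchen), open(d_bay_hall), open(d_hall_office)}
  ∪ pre   = {key_at(k4,kitchen), open(d_bay_hall), open(d_hall_office)} ∪ {at(dock), open(d_kitchen_dock)}
          = {at(dock), key_at(k4,kitchen), open(d_bay_hall), open(d_hall_office), open(d_kitchen_dock)}

== RESULT ==
["at(dock)", "key_at(k4,kitchen)", "open(d_bay_hall)", "open(d_hall_office)", "open(d_kitchen_dock)"]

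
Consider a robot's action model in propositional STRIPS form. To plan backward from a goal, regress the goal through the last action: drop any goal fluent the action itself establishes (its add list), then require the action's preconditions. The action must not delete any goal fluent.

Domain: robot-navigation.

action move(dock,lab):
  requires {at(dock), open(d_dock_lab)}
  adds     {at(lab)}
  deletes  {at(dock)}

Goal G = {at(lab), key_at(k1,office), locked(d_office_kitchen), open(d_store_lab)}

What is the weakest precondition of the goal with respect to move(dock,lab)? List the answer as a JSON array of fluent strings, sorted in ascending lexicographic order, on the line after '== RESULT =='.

Compute (G \ add) ∪ pre:
  G ∩ del = {}  (empty — regression defined)
  G \ add = {at(lab), key_at(k1,office), locked(d_office_kitchen), open(d_store_lab)} \ {at(lab)} = {key_at(k1,office), locked(d_office_kitchen), open(d_store_lab)}
  ∪ pre   = {key_at(k1,office), locked(d_office_kitchen), open(d_store_lab)} ∪ {at(dock), open(d_dock_lab)}
          = {at(dock), key_at(k1,office), locked(d_office_kitchen), open(d_dock_lab), open(d_store_lab)}

== RESULT ==
["at(dock)", "key_at(k1,office)", "locked(d_office_kitchen)", "open(d_dock_lab)", "open(d_store_lab)"]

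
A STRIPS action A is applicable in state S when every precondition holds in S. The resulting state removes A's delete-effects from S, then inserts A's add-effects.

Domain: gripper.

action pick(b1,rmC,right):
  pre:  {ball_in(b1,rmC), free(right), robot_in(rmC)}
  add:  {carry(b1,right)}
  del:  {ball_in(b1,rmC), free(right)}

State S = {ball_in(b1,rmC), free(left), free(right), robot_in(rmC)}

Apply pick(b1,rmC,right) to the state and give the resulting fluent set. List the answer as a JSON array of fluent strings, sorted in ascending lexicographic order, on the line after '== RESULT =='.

Progress:
  pre ⊆ S: {ball_in(b1,rmC), free(right), robot_in(rmC)} ⊆ S  — applicable
  S \ del = {free(left), robot_in(rmC)}
  ∪ add   = {carry(b1,right), free(left), robot_in(rmC)}

== RESULT ==
["carry(b1,right)", "free(left)", "robot_in(rmC)"]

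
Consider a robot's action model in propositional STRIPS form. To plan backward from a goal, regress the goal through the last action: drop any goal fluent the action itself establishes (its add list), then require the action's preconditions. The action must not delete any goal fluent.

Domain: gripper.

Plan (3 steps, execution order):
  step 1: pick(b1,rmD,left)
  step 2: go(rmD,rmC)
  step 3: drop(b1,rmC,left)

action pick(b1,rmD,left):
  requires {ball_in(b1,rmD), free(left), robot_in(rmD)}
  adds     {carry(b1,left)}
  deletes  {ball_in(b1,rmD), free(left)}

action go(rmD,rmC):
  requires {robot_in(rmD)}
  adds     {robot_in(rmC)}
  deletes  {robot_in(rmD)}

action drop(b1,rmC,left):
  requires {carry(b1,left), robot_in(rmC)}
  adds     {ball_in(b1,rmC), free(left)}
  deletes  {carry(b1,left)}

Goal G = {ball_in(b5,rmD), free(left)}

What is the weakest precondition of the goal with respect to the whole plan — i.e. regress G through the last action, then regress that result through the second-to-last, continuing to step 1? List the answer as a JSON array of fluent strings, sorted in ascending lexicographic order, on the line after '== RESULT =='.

Work backward from the goal:
  through step 3 (drop(b1,rmC,left)): drop {free(left)}, keep {ball_in(b5,rmD)}, require {carry(b1,left), robot_in(rmC)}
    → {ball_in(b5,rmD), carry(b1,left), robot_in(rmC)}
  through step 2 (go(rmD,rmC)): drop {robot_in(rmC)}, keep {ball_in(b5,rmD), carry(b1,left)}, require {robot_in(rmD)}
    → {ball_in(b5,rmD), carry(b1,left), robot_in(rmD)}
  through step 1 (pick(b1,rmD,left)): drop {carry(b1,left)}, keep {ball_in(b5,rmD), robot_in(rmD)}, require {ball_in(b1,rmD), free(left), robot_in(rmD)}
    → {ball_in(b1,rmD), ball_in(b5,rmD), free(left), robot_in(rmD)}

== RESULT ==
["ball_in(b1,rmD)", "ball_in(b5,rmD)", "free(left)", "robot_in(rmD)"]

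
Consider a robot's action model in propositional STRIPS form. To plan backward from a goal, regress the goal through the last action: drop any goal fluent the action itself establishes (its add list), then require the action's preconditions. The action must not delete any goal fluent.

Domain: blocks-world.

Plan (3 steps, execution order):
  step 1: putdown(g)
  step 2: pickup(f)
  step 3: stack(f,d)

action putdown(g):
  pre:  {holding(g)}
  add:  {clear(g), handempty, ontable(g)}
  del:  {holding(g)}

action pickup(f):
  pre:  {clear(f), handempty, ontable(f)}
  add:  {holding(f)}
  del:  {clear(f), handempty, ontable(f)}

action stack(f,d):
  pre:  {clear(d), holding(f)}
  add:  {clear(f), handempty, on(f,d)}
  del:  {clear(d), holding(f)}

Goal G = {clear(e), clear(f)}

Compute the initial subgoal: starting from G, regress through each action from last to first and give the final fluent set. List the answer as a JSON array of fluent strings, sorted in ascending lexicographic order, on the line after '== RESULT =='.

Work backward from the goal:
  through step 3 (stack(f,d)): drop {clear(f)}, keep {clear(e)}, require {clear(d), holding(f)}
    → {clear(d), clear(e), holding(f)}
  through step 2 (pickup(f)): drop {holding(f)}, keep {clear(d), clear(e)}, require {clear(f), handempty, ontable(f)}
    → {clear(d), clear(e), clear(f), handempty, ontable(f)}
  through step 1 (putdown(g)): drop {handempty}, keep {clear(d), clear(e), clear(f), ontable(f)}, require {holding(g)}
    → {clear(d), clear(e), clear(f), holding(g), ontable(f)}

== RESULT ==
["clear(d)", "clear(e)", "clear(f)", "holding(g)", "ontable(f)"]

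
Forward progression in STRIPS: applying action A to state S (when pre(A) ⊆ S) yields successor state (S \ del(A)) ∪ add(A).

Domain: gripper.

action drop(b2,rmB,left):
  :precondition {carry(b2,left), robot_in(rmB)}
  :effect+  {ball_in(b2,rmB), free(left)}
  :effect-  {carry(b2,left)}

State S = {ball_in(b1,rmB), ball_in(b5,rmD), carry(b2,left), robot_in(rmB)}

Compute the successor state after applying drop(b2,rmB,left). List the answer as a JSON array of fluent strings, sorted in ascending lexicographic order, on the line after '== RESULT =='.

Progress:
  pre ⊆ S: {carry(b2,left), robot_in(rmB)} ⊆ S  — applicable
  S \ del = {ball_in(b1,rmB), ball_in(b5,rmD), robot_in(rmB)}
  ∪ add   = {ball_in(b1,rmB), ball_in(b2,rmB), ball_in(b5,rmD), free(left), robot_in(rmB)}

== RESULT ==
["ball_in(b1,rmB)", "ball_in(b2,rmB)", "ball_in(b5,rmD)", "free(left)", "robot_in(rmB)"]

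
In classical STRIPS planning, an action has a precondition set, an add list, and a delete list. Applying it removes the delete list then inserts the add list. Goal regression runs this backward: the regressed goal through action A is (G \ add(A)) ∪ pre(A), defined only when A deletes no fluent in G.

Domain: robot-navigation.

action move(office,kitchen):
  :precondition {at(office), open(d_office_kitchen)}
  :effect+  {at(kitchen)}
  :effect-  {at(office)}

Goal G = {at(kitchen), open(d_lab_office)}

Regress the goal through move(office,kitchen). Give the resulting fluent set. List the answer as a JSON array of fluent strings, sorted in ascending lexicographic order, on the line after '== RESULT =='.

Compute (G \ add) ∪ pre:
  G ∩ del = {}  (empty — regression defined)
  G \ add = {at(kitchen), open(d_lab_office)} \ {at(kitchen)} = {open(d_lab_office)}
  ∪ pre   = {open(d_lab_office)} ∪ {at(office), open(d_office_kitchen)}
          = {at(office), open(d_lab_office), open(d_office_kitchen)}

== RESULT ==
["at(office)", "open(d_lab_office)", "open(d_office_kitchen)"]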